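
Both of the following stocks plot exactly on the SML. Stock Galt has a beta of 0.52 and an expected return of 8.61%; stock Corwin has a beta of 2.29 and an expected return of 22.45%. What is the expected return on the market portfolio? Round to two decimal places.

Both satisfy E(R) = R_f + β·MRP, so the slope of the SML is
MRP = (22.45% − 8.61%) / (2.29 − 0.52) = 13.84% / 1.77 = 7.8192%
R_f = E(R_Galt) − β_Galt·MRP = 8.61% − 0.52 × 7.8192% = 4.5440%
E(R_m) = R_f + MRP = 4.5440% + 7.8192% = 12.36%

12.36%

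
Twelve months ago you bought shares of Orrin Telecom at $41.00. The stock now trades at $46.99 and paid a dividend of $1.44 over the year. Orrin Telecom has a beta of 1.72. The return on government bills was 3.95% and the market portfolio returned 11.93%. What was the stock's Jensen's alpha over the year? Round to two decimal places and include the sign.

+0.45%

Realised HPR = (P1 + D1 − P0) / P0 = (46.99 + 1.44 − 41.00) / 41.00 = 7.43 / 41.00 = 18.1220%
MRP = 11.93% − 3.95% = 7.98%
CAPM required = R_f + β·MRP = 3.95% + 1.72 × 7.98% = 17.6756%
α = realised − required = 18.1220% − 17.6756% = +0.45%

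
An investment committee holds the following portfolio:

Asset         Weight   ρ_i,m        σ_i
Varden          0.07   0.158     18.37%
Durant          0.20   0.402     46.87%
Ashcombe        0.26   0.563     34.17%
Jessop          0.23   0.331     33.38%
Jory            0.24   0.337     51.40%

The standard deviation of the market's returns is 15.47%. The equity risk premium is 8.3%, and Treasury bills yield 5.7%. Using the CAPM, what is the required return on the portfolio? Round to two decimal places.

β_Varden = 0.158 × 18.37% / 15.47% = 0.1876
β_Durant = 0.402 × 46.87% / 15.47% = 1.2180
β_Ashcombe = 0.563 × 34.17% / 15.47% = 1.2435
β_Jessop = 0.331 × 33.38% / 15.47% = 0.7142
β_Jory = 0.337 × 51.40% / 15.47% = 1.1197
β_P = Σ w_i β_i = 0.07×0.1876 + 0.20×1.2180 + 0.26×1.2435 + 0.23×0.7142 + 0.24×1.1197 = 1.0130
E(R_P) = R_f + β_P × MRP = 5.7% + 1.0130 × 8.3% = 14.11%

14.11%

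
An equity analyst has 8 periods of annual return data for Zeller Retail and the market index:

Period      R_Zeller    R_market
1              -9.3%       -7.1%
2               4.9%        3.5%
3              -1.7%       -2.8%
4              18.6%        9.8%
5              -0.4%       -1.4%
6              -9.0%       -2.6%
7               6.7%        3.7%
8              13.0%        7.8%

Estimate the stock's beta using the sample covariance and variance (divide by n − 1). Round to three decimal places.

1.657

Mean R_i = (-9.3 + 4.9 − 1.7 + 18.6 − 0.4 − 9.0 + 6.7 + 13.0) / 8 = 2.8500%
Mean R_m = (-7.1 + 3.5 − 2.8 + 9.8 − 1.4 − 2.6 + 3.7 + 7.8) / 8 = 1.3625%
Σ(R_i − R̄_i)(R_m − R̄_m) = 389.3050  ⇒  Cov = 389.3050 / 7 = 55.6150
Σ(R_m − R̄_m)² = 234.9388  ⇒  Var(R_m) = 234.9388 / 7 = 33.5627
β = Cov / Var(R_m) = 55.6150 / 33.5627 = 1.6570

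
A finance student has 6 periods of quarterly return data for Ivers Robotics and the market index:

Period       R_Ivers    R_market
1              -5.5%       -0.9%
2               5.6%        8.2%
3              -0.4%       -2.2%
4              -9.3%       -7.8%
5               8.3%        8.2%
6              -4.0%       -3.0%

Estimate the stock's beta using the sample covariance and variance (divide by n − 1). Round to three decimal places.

0.989

Mean R_i = (-5.5 + 5.6 − 0.4 − 9.3 + 8.3 − 4.0) / 6 = -0.8833%
Mean R_m = (-0.9 + 8.2 − 2.2 − 7.8 + 8.2 − 3.0) / 6 = 0.4167%
Σ(R_i − R̄_i)(R_m − R̄_m) = 206.5583  ⇒  Cov = 206.5583 / 5 = 41.3117
Σ(R_m − R̄_m)² = 208.9283  ⇒  Var(R_m) = 208.9283 / 5 = 41.7857
β = Cov / Var(R_m) = 41.3117 / 41.7857 = 0.9887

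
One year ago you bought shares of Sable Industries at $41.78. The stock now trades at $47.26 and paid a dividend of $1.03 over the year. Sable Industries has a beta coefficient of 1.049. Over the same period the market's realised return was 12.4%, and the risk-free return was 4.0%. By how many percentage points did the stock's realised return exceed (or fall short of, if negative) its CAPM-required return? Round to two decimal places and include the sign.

Realised HPR = (P1 + D1 − P0) / P0 = (47.26 + 1.03 − 41.78) / 41.78 = 6.51 / 41.78 = 15.5816%
MRP = 12.4% − 4.0% = 8.40%
CAPM required = R_f + β·MRP = 4.0% + 1.049 × 8.4% = 12.8116%
α = realised − required = 15.5816% − 12.8116% = +2.77%

+2.77%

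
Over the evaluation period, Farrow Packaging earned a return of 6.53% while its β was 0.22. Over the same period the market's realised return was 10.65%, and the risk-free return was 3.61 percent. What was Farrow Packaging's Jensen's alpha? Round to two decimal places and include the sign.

Market excess return = 10.65% − 3.61% = 7.04%
CAPM benchmark = R_f + β(R_m − R_f) = 3.61% + 0.22 × 7.04% = 5.1588%
α = actual − benchmark = 6.53% − 5.1588% = +1.37%

+1.37%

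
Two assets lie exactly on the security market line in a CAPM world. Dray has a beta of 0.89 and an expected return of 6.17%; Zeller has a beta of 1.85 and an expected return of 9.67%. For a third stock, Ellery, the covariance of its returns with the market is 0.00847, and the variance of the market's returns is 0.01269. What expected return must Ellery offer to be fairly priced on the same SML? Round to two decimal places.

MRP = (9.67% − 6.17%) / (1.85 − 0.89) = 3.6458%
R_f = 6.17% − 0.89 × 3.6458% = 2.9252%
β_Ellery = Cov / Var(R_m) = 0.00847 / 0.01269 = 0.6675
E(R_Ellery) = R_f + β × MRP = 2.9252% + 0.6675 × 3.6458% = 5.36%

5.36%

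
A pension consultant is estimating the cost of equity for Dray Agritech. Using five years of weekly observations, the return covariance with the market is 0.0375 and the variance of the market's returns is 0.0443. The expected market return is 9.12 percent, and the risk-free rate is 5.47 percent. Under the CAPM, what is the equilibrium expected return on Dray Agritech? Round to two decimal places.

β = Cov(R_i, R_m) / Var(R_m) = 0.0375 / 0.0443 = 0.8465
MRP = 9.12% − 5.47% = 3.65%
E(R) = R_f + β × MRP = 5.47% + 0.8465 × 3.65% = 8.56%

8.56%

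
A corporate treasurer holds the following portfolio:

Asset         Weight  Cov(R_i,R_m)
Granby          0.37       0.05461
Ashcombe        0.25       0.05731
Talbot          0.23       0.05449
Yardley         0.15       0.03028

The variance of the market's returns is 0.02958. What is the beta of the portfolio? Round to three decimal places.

1.745

β_Granby = 0.05461 / 0.02958 = 1.8462
β_Ashcombe = 0.05731 / 0.02958 = 1.9375
β_Talbot = 0.05449 / 0.02958 = 1.8421
β_Yardley = 0.03028 / 0.02958 = 1.0237
β_P = Σ w_i β_i = 0.37×1.8462 + 0.25×1.9375 + 0.23×1.8421 + 0.15×1.0237 = 1.7447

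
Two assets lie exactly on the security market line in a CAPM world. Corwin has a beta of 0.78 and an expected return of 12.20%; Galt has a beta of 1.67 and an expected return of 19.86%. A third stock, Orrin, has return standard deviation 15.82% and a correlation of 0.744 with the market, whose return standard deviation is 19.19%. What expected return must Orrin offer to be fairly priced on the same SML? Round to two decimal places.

10.77%

MRP = (19.86% − 12.20%) / (1.67 − 0.78) = 8.6067%
R_f = 12.20% − 0.78 × 8.6067% = 5.4868%
β_Orrin = ρ·σ_i/σ_m = 0.744 × 15.82 / 19.19 = 0.6133
E(R_Orrin) = R_f + β × MRP = 5.4868% + 0.6133 × 8.6067% = 10.77%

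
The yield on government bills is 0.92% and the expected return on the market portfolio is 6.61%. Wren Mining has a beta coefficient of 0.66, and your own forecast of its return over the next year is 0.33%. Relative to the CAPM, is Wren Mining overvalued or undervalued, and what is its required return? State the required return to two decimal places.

Overvalued; required return 4.68%

MRP = 6.61% − 0.92% = 5.69%
Required return = R_f + β·MRP = 0.92% + 0.66 × 5.69% = 4.68%
Forecast 0.33% < required 4.68% → the stock plots below the SML → overvalued.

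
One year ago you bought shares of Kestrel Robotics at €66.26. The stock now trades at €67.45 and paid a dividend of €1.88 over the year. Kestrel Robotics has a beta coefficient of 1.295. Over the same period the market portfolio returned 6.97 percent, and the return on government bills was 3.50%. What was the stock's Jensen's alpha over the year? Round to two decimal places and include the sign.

Realised HPR = (P1 + D1 − P0) / P0 = (67.45 + 1.88 − 66.26) / 66.26 = 3.07 / 66.26 = 4.6333%
MRP = 6.97% − 3.50% = 3.47%
CAPM required = R_f + β·MRP = 3.50% + 1.295 × 3.47% = 7.99365%
α = realised − required = 4.6333% − 7.99365% = -3.36%

-3.36%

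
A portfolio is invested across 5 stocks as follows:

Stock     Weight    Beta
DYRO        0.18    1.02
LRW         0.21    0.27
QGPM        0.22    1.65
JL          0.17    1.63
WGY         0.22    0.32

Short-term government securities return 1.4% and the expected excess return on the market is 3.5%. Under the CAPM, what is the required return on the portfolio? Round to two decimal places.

4.73%

β_P = Σ w_i β_i = 0.18×1.02 + 0.21×0.27 + 0.22×1.65 + 0.17×1.63 + 0.22×0.32 = 0.9508
E(R_P) = R_f + β_P × MRP = 1.4% + 0.9508 × 3.5% = 4.73%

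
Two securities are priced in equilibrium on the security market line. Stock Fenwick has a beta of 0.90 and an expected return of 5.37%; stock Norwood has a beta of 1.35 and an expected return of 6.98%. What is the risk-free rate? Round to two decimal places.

Both satisfy E(R) = R_f + β·MRP, so the slope of the SML is
MRP = (6.98% − 5.37%) / (1.35 − 0.90) = 1.61% / 0.45 = 3.5778%
R_f = E(R_Fenwick) − β_Fenwick·MRP = 5.37% − 0.90 × 3.5778% = 2.1500%

2.15%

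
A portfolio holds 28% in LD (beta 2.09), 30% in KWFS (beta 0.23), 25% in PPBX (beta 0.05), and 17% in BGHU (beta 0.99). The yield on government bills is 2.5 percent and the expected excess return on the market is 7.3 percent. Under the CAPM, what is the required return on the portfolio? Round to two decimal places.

8.60%

β_P = Σ w_i β_i = 0.28×2.09 + 0.30×0.23 + 0.25×0.05 + 0.17×0.99 = 0.8350
E(R_P) = R_f + β_P × MRP = 2.5% + 0.8350 × 7.3% = 8.60%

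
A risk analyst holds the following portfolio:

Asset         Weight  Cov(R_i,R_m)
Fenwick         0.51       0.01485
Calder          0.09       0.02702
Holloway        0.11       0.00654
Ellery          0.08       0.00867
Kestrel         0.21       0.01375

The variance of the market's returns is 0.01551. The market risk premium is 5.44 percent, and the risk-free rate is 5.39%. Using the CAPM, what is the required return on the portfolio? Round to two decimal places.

β_Fenwick = 0.01485 / 0.01551 = 0.9574
β_Calder = 0.02702 / 0.01551 = 1.7421
β_Holloway = 0.00654 / 0.01551 = 0.4217
β_Ellery = 0.00867 / 0.01551 = 0.5590
β_Kestrel = 0.01375 / 0.01551 = 0.8865
β_P = Σ w_i β_i = 0.51×0.9574 + 0.09×1.7421 + 0.11×0.4217 + 0.08×0.5590 + 0.21×0.8865 = 0.9223
E(R_P) = R_f + β_P × MRP = 5.39% + 0.9223 × 5.44% = 10.41%

10.41%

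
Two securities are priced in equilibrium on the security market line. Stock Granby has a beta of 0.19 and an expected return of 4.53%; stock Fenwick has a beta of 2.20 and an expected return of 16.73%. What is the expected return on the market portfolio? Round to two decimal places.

9.45%

Both satisfy E(R) = R_f + β·MRP, so the slope of the SML is
MRP = (16.73% − 4.53%) / (2.20 − 0.19) = 12.20% / 2.01 = 6.0697%
R_f = E(R_Granby) − β_Granby·MRP = 4.53% − 0.19 × 6.0697% = 3.3768%
E(R_m) = R_f + MRP = 3.3768% + 6.0697% = 9.45%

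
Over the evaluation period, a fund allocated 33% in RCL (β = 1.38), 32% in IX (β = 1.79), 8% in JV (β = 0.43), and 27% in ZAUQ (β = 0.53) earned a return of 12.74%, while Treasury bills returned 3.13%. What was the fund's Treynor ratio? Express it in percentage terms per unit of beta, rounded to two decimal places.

β_P = 0.33×1.38 + 0.32×1.79 + 0.08×0.43 + 0.27×0.53 = 1.2057
Treynor = (R_P − R_f) / β_P = (12.74% − 3.13%) / 1.2057 = 9.61% / 1.2057 = 7.97%

7.97%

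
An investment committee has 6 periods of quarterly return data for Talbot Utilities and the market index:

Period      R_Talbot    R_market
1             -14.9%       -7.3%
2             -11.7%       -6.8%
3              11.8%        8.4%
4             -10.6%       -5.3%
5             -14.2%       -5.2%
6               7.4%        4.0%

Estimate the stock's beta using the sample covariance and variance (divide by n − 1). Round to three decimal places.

Mean R_i = (-14.9 − 11.7 + 11.8 − 10.6 − 14.2 + 7.4) / 6 = -5.3667%
Mean R_m = (-7.3 − 6.8 + 8.4 − 5.3 − 5.2 + 4.0) / 6 = -2.0333%
Σ(R_i − R̄_i)(R_m − R̄_m) = 381.5967  ⇒  Cov = 381.5967 / 5 = 76.3193
Σ(R_m − R̄_m)² = 216.4133  ⇒  Var(R_m) = 216.4133 / 5 = 43.2827
β = Cov / Var(R_m) = 76.3193 / 43.2827 = 1.7633

1.763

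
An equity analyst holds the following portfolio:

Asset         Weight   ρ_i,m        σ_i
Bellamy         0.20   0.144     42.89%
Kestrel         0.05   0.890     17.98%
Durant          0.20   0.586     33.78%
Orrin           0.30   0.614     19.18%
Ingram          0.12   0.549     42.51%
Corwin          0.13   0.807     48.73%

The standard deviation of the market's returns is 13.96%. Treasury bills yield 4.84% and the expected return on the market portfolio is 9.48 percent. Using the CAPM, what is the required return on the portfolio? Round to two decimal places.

β_Bellamy = 0.144 × 42.89% / 13.96% = 0.4424
β_Kestrel = 0.890 × 17.98% / 13.96% = 1.1463
β_Durant = 0.586 × 33.78% / 13.96% = 1.4180
β_Orrin = 0.614 × 19.18% / 13.96% = 0.8436
β_Ingram = 0.549 × 42.51% / 13.96% = 1.6718
β_Corwin = 0.807 × 48.73% / 13.96% = 2.8170
β_P = Σ w_i β_i = 0.20×0.4424 + 0.05×1.1463 + 0.20×1.4180 + 0.30×0.8436 + 0.12×1.6718 + 0.13×2.8170 = 1.2493
MRP = 9.48% − 4.84% = 4.64%
E(R_P) = R_f + β_P × MRP = 4.84% + 1.2493 × 4.64% = 10.64%

10.64%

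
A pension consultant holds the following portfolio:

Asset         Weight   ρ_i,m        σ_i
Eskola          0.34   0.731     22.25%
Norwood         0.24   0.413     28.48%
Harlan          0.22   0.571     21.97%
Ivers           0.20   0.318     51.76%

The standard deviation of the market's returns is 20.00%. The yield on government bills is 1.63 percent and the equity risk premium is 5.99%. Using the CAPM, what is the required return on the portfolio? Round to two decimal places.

β_Eskola = 0.731 × 22.25% / 20.00% = 0.8132
β_Norwood = 0.413 × 28.48% / 20.00% = 0.5881
β_Harlan = 0.571 × 21.97% / 20.00% = 0.6272
β_Ivers = 0.318 × 51.76% / 20.00% = 0.8230
β_P = Σ w_i β_i = 0.34×0.8132 + 0.24×0.5881 + 0.22×0.6272 + 0.20×0.8230 = 0.7202
E(R_P) = R_f + β_P × MRP = 1.63% + 0.7202 × 5.99% = 5.94%

5.94%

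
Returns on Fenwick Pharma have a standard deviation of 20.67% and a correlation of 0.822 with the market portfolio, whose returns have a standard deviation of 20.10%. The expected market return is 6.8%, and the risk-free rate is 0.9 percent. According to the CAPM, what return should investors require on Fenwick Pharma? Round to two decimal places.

5.89%

β = ρ × σ_i / σ_m = 0.822 × 20.67% / 20.10% = 0.8453
MRP = 6.8% − 0.9% = 5.90%
E(R) = 0.9% + 0.8453 × 5.9% = 5.89%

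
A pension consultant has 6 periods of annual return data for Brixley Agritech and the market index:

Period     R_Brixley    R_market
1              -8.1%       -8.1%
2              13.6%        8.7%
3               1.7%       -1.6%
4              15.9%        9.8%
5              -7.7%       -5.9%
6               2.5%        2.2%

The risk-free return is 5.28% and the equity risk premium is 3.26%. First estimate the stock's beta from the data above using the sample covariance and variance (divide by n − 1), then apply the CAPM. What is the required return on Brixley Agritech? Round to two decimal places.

Mean R_i = (-8.1 + 13.6 + 1.7 + 15.9 − 7.7 + 2.5) / 6 = 2.9833%
Mean R_m = (-8.1 + 8.7 − 1.6 + 9.8 − 5.9 + 2.2) / 6 = 0.8500%
Σ(R_i − R̄_i)(R_m − R̄_m) = 372.7450  ⇒  Cov = 372.7450 / 5 = 74.5490
Σ(R_m − R̄_m)² = 275.2150  ⇒  Var(R_m) = 275.2150 / 5 = 55.0430
β = Cov / Var(R_m) = 74.5490 / 55.0430 = 1.3544
E(R) = R_f + β × MRP = 5.28% + 1.3544 × 3.26% = 9.70%

9.70%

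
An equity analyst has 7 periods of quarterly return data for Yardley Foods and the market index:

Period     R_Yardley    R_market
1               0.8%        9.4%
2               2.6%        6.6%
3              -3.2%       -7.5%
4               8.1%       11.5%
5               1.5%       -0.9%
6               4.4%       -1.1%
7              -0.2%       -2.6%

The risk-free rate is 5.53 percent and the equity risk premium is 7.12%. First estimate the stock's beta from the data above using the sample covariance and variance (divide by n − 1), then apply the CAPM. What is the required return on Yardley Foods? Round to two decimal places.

8.07%

Mean R_i = (0.8 + 2.6 − 3.2 + 8.1 + 1.5 + 4.4 − 0.2) / 7 = 2.0000%
Mean R_m = (9.4 + 6.6 − 7.5 + 11.5 − 0.9 − 1.1 − 2.6) / 7 = 2.2000%
Σ(R_i − R̄_i)(R_m − R̄_m) = 105.3600  ⇒  Cov = 105.3600 / 6 = 17.5600
Σ(R_m − R̄_m)² = 295.3200  ⇒  Var(R_m) = 295.3200 / 6 = 49.2200
β = Cov / Var(R_m) = 17.5600 / 49.2200 = 0.3568
E(R) = R_f + β × MRP = 5.53% + 0.3568 × 7.12% = 8.07%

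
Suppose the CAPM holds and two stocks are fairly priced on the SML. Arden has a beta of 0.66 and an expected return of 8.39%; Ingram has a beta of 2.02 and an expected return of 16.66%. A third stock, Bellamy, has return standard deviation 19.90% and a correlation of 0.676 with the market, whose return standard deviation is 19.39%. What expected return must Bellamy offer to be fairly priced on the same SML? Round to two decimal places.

8.60%

MRP = (16.66% − 8.39%) / (2.02 − 0.66) = 6.0809%
R_f = 8.39% − 0.66 × 6.0809% = 4.3766%
β_Bellamy = ρ·σ_i/σ_m = 0.676 × 19.90 / 19.39 = 0.6938
E(R_Bellamy) = R_f + β × MRP = 4.3766% + 0.6938 × 6.0809% = 8.60%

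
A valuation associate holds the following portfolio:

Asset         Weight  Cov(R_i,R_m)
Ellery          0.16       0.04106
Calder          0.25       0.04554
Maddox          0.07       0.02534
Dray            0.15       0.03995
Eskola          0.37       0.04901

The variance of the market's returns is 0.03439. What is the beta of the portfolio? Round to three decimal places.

1.275

β_Ellery = 0.04106 / 0.03439 = 1.1940
β_Calder = 0.04554 / 0.03439 = 1.3242
β_Maddox = 0.02534 / 0.03439 = 0.7368
β_Dray = 0.03995 / 0.03439 = 1.1617
β_Eskola = 0.04901 / 0.03439 = 1.4251
β_P = Σ w_i β_i = 0.16×1.1940 + 0.25×1.3242 + 0.07×0.7368 + 0.15×1.1617 + 0.37×1.4251 = 1.2752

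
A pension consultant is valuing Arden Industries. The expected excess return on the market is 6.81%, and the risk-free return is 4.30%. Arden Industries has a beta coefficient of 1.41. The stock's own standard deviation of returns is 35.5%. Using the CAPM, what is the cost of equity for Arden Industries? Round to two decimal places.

E(R) = R_f + β × MRP = 4.30% + 1.41 × 6.81% = 13.90%

13.90%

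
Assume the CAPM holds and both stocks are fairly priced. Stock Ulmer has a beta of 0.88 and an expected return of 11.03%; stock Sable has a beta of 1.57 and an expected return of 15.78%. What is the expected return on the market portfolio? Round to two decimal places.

Both satisfy E(R) = R_f + β·MRP, so the slope of the SML is
MRP = (15.78% − 11.03%) / (1.57 − 0.88) = 4.75% / 0.69 = 6.8841%
R_f = E(R_Ulmer) − β_Ulmer·MRP = 11.03% − 0.88 × 6.8841% = 4.9720%
E(R_m) = R_f + MRP = 4.9720% + 6.8841% = 11.86%

11.86%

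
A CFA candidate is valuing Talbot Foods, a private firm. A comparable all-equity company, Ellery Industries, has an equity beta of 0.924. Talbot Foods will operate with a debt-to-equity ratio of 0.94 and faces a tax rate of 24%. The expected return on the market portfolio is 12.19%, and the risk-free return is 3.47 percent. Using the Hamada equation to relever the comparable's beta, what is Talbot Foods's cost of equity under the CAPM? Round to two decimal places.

17.28%

β_L = β_U × [1 + (1 − t)(D/E)] = 0.924 × [1 + (1 − 0.24) × 0.94]
    = 0.924 × [1 + 0.76 × 0.94] = 0.924 × 1.7144 = 1.5841
MRP = 12.19% − 3.47% = 8.72%
E(R) = R_f + β_L × MRP = 3.47% + 1.5841 × 8.72% = 17.28%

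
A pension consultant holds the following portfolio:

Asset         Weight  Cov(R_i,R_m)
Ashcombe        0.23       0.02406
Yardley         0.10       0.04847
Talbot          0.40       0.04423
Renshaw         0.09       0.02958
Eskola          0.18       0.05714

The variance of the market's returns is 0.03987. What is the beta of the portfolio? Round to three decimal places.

β_Ashcombe = 0.02406 / 0.03987 = 0.6035
β_Yardley = 0.04847 / 0.03987 = 1.2157
β_Talbot = 0.04423 / 0.03987 = 1.1094
β_Renshaw = 0.02958 / 0.03987 = 0.7419
β_Eskola = 0.05714 / 0.03987 = 1.4332
β_P = Σ w_i β_i = 0.23×0.6035 + 0.10×1.2157 + 0.40×1.1094 + 0.09×0.7419 + 0.18×1.4332 = 1.0289

1.029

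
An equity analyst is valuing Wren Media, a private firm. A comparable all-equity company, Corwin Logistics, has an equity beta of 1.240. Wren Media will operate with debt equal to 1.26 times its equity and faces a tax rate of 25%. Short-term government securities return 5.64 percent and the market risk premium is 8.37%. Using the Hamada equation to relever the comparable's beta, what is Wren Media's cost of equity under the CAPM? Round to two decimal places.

25.83%

β_L = β_U × [1 + (1 − t)(D/E)] = 1.240 × [1 + (1 − 0.25) × 1.26]
    = 1.240 × [1 + 0.75 × 1.26] = 1.240 × 1.9450 = 2.4118
E(R) = R_f + β_L × MRP = 5.64% + 2.4118 × 8.37% = 25.83%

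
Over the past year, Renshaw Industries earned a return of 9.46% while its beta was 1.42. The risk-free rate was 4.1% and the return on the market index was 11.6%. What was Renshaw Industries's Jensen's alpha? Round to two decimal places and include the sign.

Market excess return = 11.6% − 4.1% = 7.50%
CAPM benchmark = R_f + β(R_m − R_f) = 4.1% + 1.42 × 7.5% = 14.7500%
α = actual − benchmark = 9.46% − 14.7500% = -5.29%

-5.29%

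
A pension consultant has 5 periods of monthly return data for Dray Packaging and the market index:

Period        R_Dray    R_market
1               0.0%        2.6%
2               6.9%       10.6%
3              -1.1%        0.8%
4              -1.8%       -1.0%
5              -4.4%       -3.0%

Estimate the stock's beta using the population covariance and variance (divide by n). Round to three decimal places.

0.802

Mean R_i = (0.0 + 6.9 − 1.1 − 1.8 − 4.4) / 5 = -0.0800%
Mean R_m = (2.6 + 10.6 + 0.8 − 1.0 − 3.0) / 5 = 2.0000%
Σ(R_i − R̄_i)(R_m − R̄_m) = 88.0600  ⇒  Cov = 88.0600 / 5 = 17.6120
Σ(R_m − R̄_m)² = 109.7600  ⇒  Var(R_m) = 109.7600 / 5 = 21.9520
β = Cov / Var(R_m) = 17.6120 / 21.9520 = 0.8023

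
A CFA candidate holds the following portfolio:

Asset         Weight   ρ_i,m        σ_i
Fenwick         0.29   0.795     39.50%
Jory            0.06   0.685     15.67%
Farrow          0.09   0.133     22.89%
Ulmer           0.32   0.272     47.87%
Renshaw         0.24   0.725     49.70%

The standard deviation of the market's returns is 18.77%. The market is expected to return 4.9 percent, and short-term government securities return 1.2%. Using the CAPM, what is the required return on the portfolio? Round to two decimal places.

β_Fenwick = 0.795 × 39.50% / 18.77% = 1.6730
β_Jory = 0.685 × 15.67% / 18.77% = 0.5719
β_Farrow = 0.133 × 22.89% / 18.77% = 0.1622
β_Ulmer = 0.272 × 47.87% / 18.77% = 0.6937
β_Renshaw = 0.725 × 49.70% / 18.77% = 1.9197
β_P = Σ w_i β_i = 0.29×1.6730 + 0.06×0.5719 + 0.09×0.1622 + 0.32×0.6937 + 0.24×1.9197 = 1.2168
MRP = 4.9% − 1.2% = 3.70%
E(R_P) = R_f + β_P × MRP = 1.2% + 1.2168 × 3.7% = 5.70%

5.70%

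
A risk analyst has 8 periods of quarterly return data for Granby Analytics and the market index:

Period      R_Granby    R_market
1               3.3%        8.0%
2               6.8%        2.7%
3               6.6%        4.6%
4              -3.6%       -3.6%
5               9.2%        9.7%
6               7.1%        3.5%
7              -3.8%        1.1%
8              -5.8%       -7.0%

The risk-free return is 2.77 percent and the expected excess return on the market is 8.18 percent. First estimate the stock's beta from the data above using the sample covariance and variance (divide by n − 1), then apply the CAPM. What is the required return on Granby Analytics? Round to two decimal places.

10.00%

Mean R_i = (3.3 + 6.8 + 6.6 − 3.6 + 9.2 + 7.1 − 3.8 − 5.8) / 8 = 2.4750%
Mean R_m = (8.0 + 2.7 + 4.6 − 3.6 + 9.7 + 3.5 + 1.1 − 7.0) / 8 = 2.3750%
Σ(R_i − R̄_i)(R_m − R̄_m) = 191.5650  ⇒  Cov = 191.5650 / 7 = 27.3664
Σ(R_m − R̄_m)² = 216.8350  ⇒  Var(R_m) = 216.8350 / 7 = 30.9764
β = Cov / Var(R_m) = 27.3664 / 30.9764 = 0.8835
E(R) = R_f + β × MRP = 2.77% + 0.8835 × 8.18% = 10.00%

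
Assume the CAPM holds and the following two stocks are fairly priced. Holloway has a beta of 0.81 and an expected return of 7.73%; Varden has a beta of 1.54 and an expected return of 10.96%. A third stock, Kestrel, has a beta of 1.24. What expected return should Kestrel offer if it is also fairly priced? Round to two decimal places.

9.63%

MRP (SML slope) = (10.96% − 7.73%) / (1.54 − 0.81) = 3.23% / 0.73 = 4.4247%
R_f (intercept) = 7.73% − 0.81 × 4.4247% = 4.1460%
E(R_Kestrel) = R_f + β × MRP = 4.1460% + 1.24 × 4.4247% = 9.63%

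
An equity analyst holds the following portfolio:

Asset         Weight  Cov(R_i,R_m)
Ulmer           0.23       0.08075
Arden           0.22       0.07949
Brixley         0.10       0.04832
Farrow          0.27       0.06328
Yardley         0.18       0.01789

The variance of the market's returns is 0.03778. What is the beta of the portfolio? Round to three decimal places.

β_Ulmer = 0.08075 / 0.03778 = 2.1374
β_Arden = 0.07949 / 0.03778 = 2.1040
β_Brixley = 0.04832 / 0.03778 = 1.2790
β_Farrow = 0.06328 / 0.03778 = 1.6750
β_Yardley = 0.01789 / 0.03778 = 0.4735
β_P = Σ w_i β_i = 0.23×2.1374 + 0.22×2.1040 + 0.10×1.2790 + 0.27×1.6750 + 0.18×0.4735 = 1.6199

1.620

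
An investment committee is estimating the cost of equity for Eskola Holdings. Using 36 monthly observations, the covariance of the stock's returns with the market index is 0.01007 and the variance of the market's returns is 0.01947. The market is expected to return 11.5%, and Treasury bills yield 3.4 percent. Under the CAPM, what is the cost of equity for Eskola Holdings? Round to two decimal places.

β = Cov(R_i, R_m) / Var(R_m) = 0.01007 / 0.01947 = 0.5172
MRP = 11.5% − 3.4% = 8.10%
E(R) = R_f + β × MRP = 3.4% + 0.5172 × 8.1% = 7.59%

7.59%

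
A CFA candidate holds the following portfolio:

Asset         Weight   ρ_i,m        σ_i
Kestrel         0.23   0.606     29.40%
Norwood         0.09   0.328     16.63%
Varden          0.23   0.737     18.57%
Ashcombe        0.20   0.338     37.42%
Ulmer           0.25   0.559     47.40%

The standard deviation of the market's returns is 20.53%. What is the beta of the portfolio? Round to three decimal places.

β_Kestrel = 0.606 × 29.40% / 20.53% = 0.8678
β_Norwood = 0.328 × 16.63% / 20.53% = 0.2657
β_Varden = 0.737 × 18.57% / 20.53% = 0.6666
β_Ashcombe = 0.338 × 37.42% / 20.53% = 0.6161
β_Ulmer = 0.559 × 47.40% / 20.53% = 1.2906
β_P = Σ w_i β_i = 0.23×0.8678 + 0.09×0.2657 + 0.23×0.6666 + 0.20×0.6161 + 0.25×1.2906 = 0.8227

0.823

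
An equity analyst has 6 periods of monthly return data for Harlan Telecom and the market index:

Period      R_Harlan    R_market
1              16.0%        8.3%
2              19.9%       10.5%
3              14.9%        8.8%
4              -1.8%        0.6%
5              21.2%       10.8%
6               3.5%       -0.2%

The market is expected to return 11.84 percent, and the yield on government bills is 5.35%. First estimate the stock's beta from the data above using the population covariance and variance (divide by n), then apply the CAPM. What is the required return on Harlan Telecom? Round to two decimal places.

17.17%

Mean R_i = (16.0 + 19.9 + 14.9 − 1.8 + 21.2 + 3.5) / 6 = 12.2833%
Mean R_m = (8.3 + 10.5 + 8.8 + 0.6 + 10.8 − 0.2) / 6 = 6.4667%
Σ(R_i − R̄_i)(R_m − R̄_m) = 223.4567  ⇒  Cov = 223.4567 / 6 = 37.2428
Σ(R_m − R̄_m)² = 122.7133  ⇒  Var(R_m) = 122.7133 / 6 = 20.4522
β = Cov / Var(R_m) = 37.2428 / 20.4522 = 1.8210
MRP = 11.84% − 5.35% = 6.49%
E(R) = R_f + β × MRP = 5.35% + 1.8210 × 6.49% = 17.17%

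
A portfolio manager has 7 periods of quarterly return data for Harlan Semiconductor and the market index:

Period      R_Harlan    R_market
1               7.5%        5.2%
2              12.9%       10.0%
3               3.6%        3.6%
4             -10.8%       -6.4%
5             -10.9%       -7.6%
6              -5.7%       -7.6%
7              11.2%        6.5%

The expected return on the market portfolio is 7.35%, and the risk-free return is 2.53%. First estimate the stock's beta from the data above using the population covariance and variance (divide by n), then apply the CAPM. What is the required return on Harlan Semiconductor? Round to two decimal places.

Mean R_i = (7.5 + 12.9 + 3.6 − 10.8 − 10.9 − 5.7 + 11.2) / 7 = 1.1143%
Mean R_m = (5.2 + 10.0 + 3.6 − 6.4 − 7.6 − 7.6 + 6.5) / 7 = 0.5286%
Σ(R_i − R̄_i)(R_m − R̄_m) = 444.9171  ⇒  Cov = 444.9171 / 7 = 63.5596
Σ(R_m − R̄_m)² = 336.7743  ⇒  Var(R_m) = 336.7743 / 7 = 48.1106
β = Cov / Var(R_m) = 63.5596 / 48.1106 = 1.3211
MRP = 7.35% − 2.53% = 4.82%
E(R) = R_f + β × MRP = 2.53% + 1.3211 × 4.82% = 8.90%

8.90%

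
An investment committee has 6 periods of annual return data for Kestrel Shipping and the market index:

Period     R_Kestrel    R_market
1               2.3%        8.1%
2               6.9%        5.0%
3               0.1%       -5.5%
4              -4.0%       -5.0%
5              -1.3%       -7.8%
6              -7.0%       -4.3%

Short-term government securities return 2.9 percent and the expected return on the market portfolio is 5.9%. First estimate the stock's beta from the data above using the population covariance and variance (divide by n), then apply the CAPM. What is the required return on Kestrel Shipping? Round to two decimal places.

4.44%

Mean R_i = (2.3 + 6.9 + 0.1 − 4.0 − 1.3 − 7.0) / 6 = -0.5000%
Mean R_m = (8.1 + 5.0 − 5.5 − 5.0 − 7.8 − 4.3) / 6 = -1.5833%
Σ(R_i − R̄_i)(R_m − R̄_m) = 108.0700  ⇒  Cov = 108.0700 / 6 = 18.0117
Σ(R_m − R̄_m)² = 210.1483  ⇒  Var(R_m) = 210.1483 / 6 = 35.0247
β = Cov / Var(R_m) = 18.0117 / 35.0247 = 0.5143
MRP = 5.9% − 2.9% = 3.00%
E(R) = R_f + β × MRP = 2.9% + 0.5143 × 3.0% = 4.44%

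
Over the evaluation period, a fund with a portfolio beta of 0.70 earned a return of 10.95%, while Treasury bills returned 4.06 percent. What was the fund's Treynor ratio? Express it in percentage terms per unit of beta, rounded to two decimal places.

Treynor = (R_P − R_f) / β_P = (10.95% − 4.06%) / 0.7000 = 6.89% / 0.7000 = 9.84%

9.84%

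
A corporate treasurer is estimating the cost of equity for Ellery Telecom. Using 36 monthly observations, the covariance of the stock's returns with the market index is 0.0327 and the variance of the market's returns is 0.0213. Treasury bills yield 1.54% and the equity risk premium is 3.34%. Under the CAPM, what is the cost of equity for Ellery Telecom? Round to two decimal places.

β = Cov(R_i, R_m) / Var(R_m) = 0.0327 / 0.0213 = 1.5352
E(R) = R_f + β × MRP = 1.54% + 1.5352 × 3.34% = 6.67%

6.67%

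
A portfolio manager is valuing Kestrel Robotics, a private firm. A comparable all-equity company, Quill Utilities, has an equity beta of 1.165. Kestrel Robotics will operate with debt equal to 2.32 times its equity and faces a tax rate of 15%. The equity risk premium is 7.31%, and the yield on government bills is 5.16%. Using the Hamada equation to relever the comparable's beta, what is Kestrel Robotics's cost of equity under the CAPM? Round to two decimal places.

30.47%

β_L = β_U × [1 + (1 − t)(D/E)] = 1.165 × [1 + (1 − 0.15) × 2.32]
    = 1.165 × [1 + 0.85 × 2.32] = 1.165 × 2.9720 = 3.4624
E(R) = R_f + β_L × MRP = 5.16% + 3.4624 × 7.31% = 30.47%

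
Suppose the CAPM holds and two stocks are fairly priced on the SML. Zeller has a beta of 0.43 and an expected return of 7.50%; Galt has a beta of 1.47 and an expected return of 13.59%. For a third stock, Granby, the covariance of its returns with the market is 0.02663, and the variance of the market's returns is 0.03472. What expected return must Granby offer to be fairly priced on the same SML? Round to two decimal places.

9.47%

MRP = (13.59% − 7.50%) / (1.47 − 0.43) = 5.8558%
R_f = 7.50% − 0.43 × 5.8558% = 4.9820%
β_Granby = Cov / Var(R_m) = 0.02663 / 0.03472 = 0.7670
E(R_Granby) = R_f + β × MRP = 4.9820% + 0.7670 × 5.8558% = 9.47%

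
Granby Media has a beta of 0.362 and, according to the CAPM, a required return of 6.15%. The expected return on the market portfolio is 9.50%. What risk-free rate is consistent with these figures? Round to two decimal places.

E(R) = R_f + β(E(R_m) − R_f) = R_f(1 − β) + β·E(R_m)
6.15% = R_f × (1 − 0.362) + 0.362 × 9.50%
6.15% = R_f × 0.638 + 3.43900%
R_f = (6.15% − 3.43900%) / 0.638 = 4.25%

4.25%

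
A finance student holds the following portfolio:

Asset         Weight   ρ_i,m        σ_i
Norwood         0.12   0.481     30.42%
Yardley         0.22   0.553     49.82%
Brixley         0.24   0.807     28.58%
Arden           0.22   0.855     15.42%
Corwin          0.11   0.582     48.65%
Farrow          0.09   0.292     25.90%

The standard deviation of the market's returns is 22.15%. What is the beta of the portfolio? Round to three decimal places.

β_Norwood = 0.481 × 30.42% / 22.15% = 0.6606
β_Yardley = 0.553 × 49.82% / 22.15% = 1.2438
β_Brixley = 0.807 × 28.58% / 22.15% = 1.0413
β_Arden = 0.855 × 15.42% / 22.15% = 0.5952
β_Corwin = 0.582 × 48.65% / 22.15% = 1.2783
β_Farrow = 0.292 × 25.90% / 22.15% = 0.3414
β_P = Σ w_i β_i = 0.12×0.6606 + 0.22×1.2438 + 0.24×1.0413 + 0.22×0.5952 + 0.11×1.2783 + 0.09×0.3414 = 0.9051

0.905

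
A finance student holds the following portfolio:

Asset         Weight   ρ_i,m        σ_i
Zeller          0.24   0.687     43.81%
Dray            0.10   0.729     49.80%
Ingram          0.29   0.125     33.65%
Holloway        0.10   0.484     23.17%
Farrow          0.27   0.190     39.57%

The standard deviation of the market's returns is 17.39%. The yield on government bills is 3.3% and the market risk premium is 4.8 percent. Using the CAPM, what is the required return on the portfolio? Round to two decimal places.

β_Zeller = 0.687 × 43.81% / 17.39% = 1.7307
β_Dray = 0.729 × 49.80% / 17.39% = 2.0876
β_Ingram = 0.125 × 33.65% / 17.39% = 0.2419
β_Holloway = 0.484 × 23.17% / 17.39% = 0.6449
β_Farrow = 0.190 × 39.57% / 17.39% = 0.4323
β_P = Σ w_i β_i = 0.24×1.7307 + 0.10×2.0876 + 0.29×0.2419 + 0.10×0.6449 + 0.27×0.4323 = 0.8755
E(R_P) = R_f + β_P × MRP = 3.3% + 0.8755 × 4.8% = 7.50%

7.50%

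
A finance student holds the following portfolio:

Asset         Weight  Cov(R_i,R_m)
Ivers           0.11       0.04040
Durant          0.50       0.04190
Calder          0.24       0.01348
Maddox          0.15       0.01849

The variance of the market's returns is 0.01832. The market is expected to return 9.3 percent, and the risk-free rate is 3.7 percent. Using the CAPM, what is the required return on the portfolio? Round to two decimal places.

13.30%

β_Ivers = 0.04040 / 0.01832 = 2.2052
β_Durant = 0.04190 / 0.01832 = 2.2871
β_Calder = 0.01348 / 0.01832 = 0.7358
β_Maddox = 0.01849 / 0.01832 = 1.0093
β_P = Σ w_i β_i = 0.11×2.2052 + 0.50×2.2871 + 0.24×0.7358 + 0.15×1.0093 = 1.7141
MRP = 9.3% − 3.7% = 5.60%
E(R_P) = R_f + β_P × MRP = 3.7% + 1.7141 × 5.6% = 13.30%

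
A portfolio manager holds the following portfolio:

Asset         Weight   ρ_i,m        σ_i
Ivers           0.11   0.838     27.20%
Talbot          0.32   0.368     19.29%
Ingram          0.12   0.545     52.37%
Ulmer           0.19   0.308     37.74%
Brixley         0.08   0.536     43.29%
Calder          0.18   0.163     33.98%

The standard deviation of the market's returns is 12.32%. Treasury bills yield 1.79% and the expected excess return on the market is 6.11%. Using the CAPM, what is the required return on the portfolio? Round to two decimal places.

β_Ivers = 0.838 × 27.20% / 12.32% = 1.8501
β_Talbot = 0.368 × 19.29% / 12.32% = 0.5762
β_Ingram = 0.545 × 52.37% / 12.32% = 2.3167
β_Ulmer = 0.308 × 37.74% / 12.32% = 0.9435
β_Brixley = 0.536 × 43.29% / 12.32% = 1.8834
β_Calder = 0.163 × 33.98% / 12.32% = 0.4496
β_P = Σ w_i β_i = 0.11×1.8501 + 0.32×0.5762 + 0.12×2.3167 + 0.19×0.9435 + 0.08×1.8834 + 0.18×0.4496 = 1.0768
E(R_P) = R_f + β_P × MRP = 1.79% + 1.0768 × 6.11% = 8.37%

8.37%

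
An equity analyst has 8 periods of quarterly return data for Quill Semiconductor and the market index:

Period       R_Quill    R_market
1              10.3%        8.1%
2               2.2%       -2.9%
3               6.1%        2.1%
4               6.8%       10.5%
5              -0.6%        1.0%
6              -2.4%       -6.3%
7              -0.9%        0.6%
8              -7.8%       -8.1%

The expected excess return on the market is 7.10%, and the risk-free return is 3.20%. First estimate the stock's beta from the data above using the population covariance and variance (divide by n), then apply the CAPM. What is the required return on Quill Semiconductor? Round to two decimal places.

Mean R_i = (10.3 + 2.2 + 6.1 + 6.8 − 0.6 − 2.4 − 0.9 − 7.8) / 8 = 1.7125%
Mean R_m = (8.1 − 2.9 + 2.1 + 10.5 + 1.0 − 6.3 + 0.6 − 8.1) / 8 = 0.6250%
Σ(R_i − R̄_i)(R_m − R̄_m) = 229.8575  ⇒  Cov = 229.8575 / 8 = 28.7322
Σ(R_m − R̄_m)² = 292.2150  ⇒  Var(R_m) = 292.2150 / 8 = 36.5269
β = Cov / Var(R_m) = 28.7322 / 36.5269 = 0.7866
E(R) = R_f + β × MRP = 3.20% + 0.7866 × 7.10% = 8.78%

8.78%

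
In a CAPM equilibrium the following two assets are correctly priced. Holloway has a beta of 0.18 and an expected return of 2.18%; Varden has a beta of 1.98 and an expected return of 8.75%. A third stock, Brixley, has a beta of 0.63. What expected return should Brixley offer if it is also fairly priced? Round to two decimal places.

3.82%

MRP (SML slope) = (8.75% − 2.18%) / (1.98 − 0.18) = 6.57% / 1.80 = 3.6500%
R_f (intercept) = 2.18% − 0.18 × 3.6500% = 1.5230%
E(R_Brixley) = R_f + β × MRP = 1.5230% + 0.63 × 3.6500% = 3.82%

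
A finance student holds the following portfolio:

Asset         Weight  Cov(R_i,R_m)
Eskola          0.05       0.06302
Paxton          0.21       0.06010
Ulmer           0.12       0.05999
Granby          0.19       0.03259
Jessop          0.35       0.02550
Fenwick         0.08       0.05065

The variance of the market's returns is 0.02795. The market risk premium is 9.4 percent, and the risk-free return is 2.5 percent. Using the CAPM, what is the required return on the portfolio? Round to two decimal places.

β_Eskola = 0.06302 / 0.02795 = 2.2547
β_Paxton = 0.06010 / 0.02795 = 2.1503
β_Ulmer = 0.05999 / 0.02795 = 2.1463
β_Granby = 0.03259 / 0.02795 = 1.1660
β_Jessop = 0.02550 / 0.02795 = 0.9123
β_Fenwick = 0.05065 / 0.02795 = 1.8122
β_P = Σ w_i β_i = 0.05×2.2547 + 0.21×2.1503 + 0.12×2.1463 + 0.19×1.1660 + 0.35×0.9123 + 0.08×1.8122 = 1.5077
E(R_P) = R_f + β_P × MRP = 2.5% + 1.5077 × 9.4% = 16.67%

16.67%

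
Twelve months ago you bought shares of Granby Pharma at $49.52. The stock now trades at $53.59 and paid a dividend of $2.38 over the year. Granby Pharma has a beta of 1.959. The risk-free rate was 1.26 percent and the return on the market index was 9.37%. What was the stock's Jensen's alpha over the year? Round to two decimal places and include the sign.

-4.12%

Realised HPR = (P1 + D1 − P0) / P0 = (53.59 + 2.38 − 49.52) / 49.52 = 6.45 / 49.52 = 13.0250%
MRP = 9.37% − 1.26% = 8.11%
CAPM required = R_f + β·MRP = 1.26% + 1.959 × 8.11% = 17.14749%
α = realised − required = 13.0250% − 17.14749% = -4.12%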